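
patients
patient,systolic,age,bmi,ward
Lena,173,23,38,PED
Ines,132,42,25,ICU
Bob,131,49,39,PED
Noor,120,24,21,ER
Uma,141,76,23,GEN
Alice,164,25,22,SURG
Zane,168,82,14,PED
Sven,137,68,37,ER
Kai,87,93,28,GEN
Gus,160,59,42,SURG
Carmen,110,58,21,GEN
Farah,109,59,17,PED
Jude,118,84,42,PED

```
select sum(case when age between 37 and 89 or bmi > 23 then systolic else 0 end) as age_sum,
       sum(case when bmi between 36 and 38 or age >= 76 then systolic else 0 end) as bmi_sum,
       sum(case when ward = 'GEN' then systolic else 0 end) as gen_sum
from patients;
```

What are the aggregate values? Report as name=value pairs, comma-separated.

age_sum=1466, bmi_sum=824, gen_sum=338

[age_sum: age between 37 and 89 or bmi > 23]
patient=Lena: ✓ → 173
patient=Ines: ✓ → 132
patient=Bob: ✓ → 131
patient=Noor: ✗
patient=Uma: ✓ → 141
patient=Alice: ✗
patient=Zane: ✓ → 168
patient=Sven: ✓ → 137
patient=Kai: ✓ → 87
patient=Gus: ✓ → 160
patient=Carmen: ✓ → 110
patient=Farah: ✓ → 109
patient=Jude: ✓ → 118
age_sum = 173 + 132 + 131 + 141 + 168 + 137 + 87 + 160 + 110 + 109 + 118 = 1466
—
[bmi_sum: bmi between 36 and 38 or age >= 76]
patient=Lena: ✓ → 173
patient=Ines: ✗
patient=Bob: ✗
patient=Noor: ✗
patient=Uma: ✓ → 141
patient=Alice: ✗
patient=Zane: ✓ → 168
patient=Sven: ✓ → 137
patient=Kai: ✓ → 87
patient=Gus: ✗
patient=Carmen: ✗
patient=Farah: ✗
patient=Jude: ✓ → 118
bmi_sum = 173 + 141 + 168 + 137 + 87 + 118 = 824
—
[gen_sum: ward = 'GEN']
patient=Lena: ✗
patient=Ines: ✗
patient=Bob: ✗
patient=Noor: ✗
patient=Uma: ✓ → 141
patient=Alice: ✗
patient=Zane: ✗
patient=Sven: ✗
patient=Kai: ✓ → 87
patient=Gus: ✗
patient=Carmen: ✓ → 110
patient=Farah: ✗
patient=Jude: ✗
gen_sum = 141 + 87 + 110 = 338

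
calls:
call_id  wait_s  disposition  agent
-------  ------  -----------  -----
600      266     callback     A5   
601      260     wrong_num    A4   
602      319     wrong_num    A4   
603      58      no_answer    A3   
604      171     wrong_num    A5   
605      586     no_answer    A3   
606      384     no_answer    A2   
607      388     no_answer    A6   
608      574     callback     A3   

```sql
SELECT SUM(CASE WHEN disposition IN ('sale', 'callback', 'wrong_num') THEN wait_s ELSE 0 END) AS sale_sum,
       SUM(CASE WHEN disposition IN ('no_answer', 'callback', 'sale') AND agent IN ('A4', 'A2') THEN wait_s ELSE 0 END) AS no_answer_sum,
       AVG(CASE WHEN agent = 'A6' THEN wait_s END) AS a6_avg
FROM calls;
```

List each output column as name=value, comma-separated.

[sale_sum: disposition IN ('sale', 'callback', 'wrong_num')]
call_id=600: ✓ → 266
call_id=601: ✓ → 260
call_id=602: ✓ → 319
call_id=603: ✗
call_id=604: ✓ → 171
call_id=605: ✗
call_id=606: ✗
call_id=607: ✗
call_id=608: ✓ → 574
sale_sum = 266 + 260 + 319 + 171 + 574 = 1590
—
[no_answer_sum: disposition IN ('no_answer', 'callback', 'sale') AND agent IN ('A4', 'A2')]
call_id=600: ✗
call_id=601: ✗
call_id=602: ✗
call_id=603: ✗
call_id=604: ✗
call_id=605: ✗
call_id=606: ✓ → 384
call_id=607: ✗
call_id=608: ✗
no_answer_sum = 384
—
[a6_avg: agent = 'A6']
call_id=600: ✗
call_id=601: ✗
call_id=602: ✗
call_id=603: ✗
call_id=604: ✗
call_id=605: ✗
call_id=606: ✗
call_id=607: ✓ → 388
call_id=608: ✗
a6_avg = 388

sale_sum=1590, no_answer_sum=384, a6_avg=388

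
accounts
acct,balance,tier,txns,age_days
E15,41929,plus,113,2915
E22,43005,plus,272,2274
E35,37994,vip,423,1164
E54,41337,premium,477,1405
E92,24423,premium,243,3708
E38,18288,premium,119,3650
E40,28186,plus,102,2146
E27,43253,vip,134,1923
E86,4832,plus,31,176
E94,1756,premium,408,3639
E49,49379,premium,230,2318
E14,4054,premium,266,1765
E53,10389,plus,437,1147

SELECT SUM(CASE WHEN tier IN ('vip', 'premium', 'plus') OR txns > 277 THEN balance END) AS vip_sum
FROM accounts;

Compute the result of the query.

348825

acct=E15: ✓ → 41929
acct=E22: ✓ → 43005
acct=E35: ✓ → 37994
acct=E54: ✓ → 41337
acct=E92: ✓ → 24423
acct=E38: ✓ → 18288
acct=E40: ✓ → 28186
acct=E27: ✓ → 43253
acct=E86: ✓ → 4832
acct=E94: ✓ → 1756
acct=E49: ✓ → 49379
acct=E14: ✓ → 4054
acct=E53: ✓ → 10389
vip_sum = 41929 + 43005 + 37994 + 41337 + 24423 + 18288 + 28186 + 43253 + 4832 + 1756 + 49379 + 4054 + 10389 = 348825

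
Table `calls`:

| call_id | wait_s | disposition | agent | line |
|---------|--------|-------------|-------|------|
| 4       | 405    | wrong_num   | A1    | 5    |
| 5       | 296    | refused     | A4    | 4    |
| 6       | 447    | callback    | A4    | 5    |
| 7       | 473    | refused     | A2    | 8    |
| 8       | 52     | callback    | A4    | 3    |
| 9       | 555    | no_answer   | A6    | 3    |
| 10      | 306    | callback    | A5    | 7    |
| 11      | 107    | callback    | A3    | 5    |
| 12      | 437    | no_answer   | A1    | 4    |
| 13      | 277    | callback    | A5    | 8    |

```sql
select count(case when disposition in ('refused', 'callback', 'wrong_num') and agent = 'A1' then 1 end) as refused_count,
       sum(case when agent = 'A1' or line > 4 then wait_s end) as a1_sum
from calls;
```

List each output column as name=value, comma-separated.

[refused_count: disposition in ('refused', 'callback', 'wrong_num') and agent = 'A1']
call_id=4: ✓ → 1
call_id=5: ✗
call_id=6: ✗
call_id=7: ✗
call_id=8: ✗
call_id=9: ✗
call_id=10: ✗
call_id=11: ✗
call_id=12: ✗
call_id=13: ✗
refused_count = COUNT(1) = 1
—
[a1_sum: agent = 'A1' or line > 4]
call_id=4: ✓ → 405
call_id=5: ✗
call_id=6: ✓ → 447
call_id=7: ✓ → 473
call_id=8: ✗
call_id=9: ✗
call_id=10: ✓ → 306
call_id=11: ✓ → 107
call_id=12: ✓ → 437
call_id=13: ✓ → 277
a1_sum = 405 + 447 + 473 + 306 + 107 + 437 + 277 = 2452

refused_count=1, a1_sum=2452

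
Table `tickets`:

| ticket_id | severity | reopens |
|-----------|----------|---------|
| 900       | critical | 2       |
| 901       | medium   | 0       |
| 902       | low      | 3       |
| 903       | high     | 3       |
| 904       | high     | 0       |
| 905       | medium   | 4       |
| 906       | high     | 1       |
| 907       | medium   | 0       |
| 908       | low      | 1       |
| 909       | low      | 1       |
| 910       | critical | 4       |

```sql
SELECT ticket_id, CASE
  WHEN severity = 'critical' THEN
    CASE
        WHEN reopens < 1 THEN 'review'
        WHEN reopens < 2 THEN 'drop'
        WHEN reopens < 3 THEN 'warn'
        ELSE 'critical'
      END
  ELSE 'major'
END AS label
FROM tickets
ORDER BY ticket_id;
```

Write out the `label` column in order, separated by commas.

ticket_id=900: severity='critical' → inner[reopens < 3] → warn
ticket_id=901: severity='medium' → outer ELSE → major
ticket_id=902: severity='low' → outer ELSE → major
ticket_id=903: severity='high' → outer ELSE → major
ticket_id=904: severity='high' → outer ELSE → major
ticket_id=905: severity='medium' → outer ELSE → major
ticket_id=906: severity='high' → outer ELSE → major
ticket_id=907: severity='medium' → outer ELSE → major
ticket_id=908: severity='low' → outer ELSE → major
ticket_id=909: severity='low' → outer ELSE → major
ticket_id=910: severity='critical' → inner[ELSE] → critical

warn, major, major, major, major, major, major, major, major, major, critical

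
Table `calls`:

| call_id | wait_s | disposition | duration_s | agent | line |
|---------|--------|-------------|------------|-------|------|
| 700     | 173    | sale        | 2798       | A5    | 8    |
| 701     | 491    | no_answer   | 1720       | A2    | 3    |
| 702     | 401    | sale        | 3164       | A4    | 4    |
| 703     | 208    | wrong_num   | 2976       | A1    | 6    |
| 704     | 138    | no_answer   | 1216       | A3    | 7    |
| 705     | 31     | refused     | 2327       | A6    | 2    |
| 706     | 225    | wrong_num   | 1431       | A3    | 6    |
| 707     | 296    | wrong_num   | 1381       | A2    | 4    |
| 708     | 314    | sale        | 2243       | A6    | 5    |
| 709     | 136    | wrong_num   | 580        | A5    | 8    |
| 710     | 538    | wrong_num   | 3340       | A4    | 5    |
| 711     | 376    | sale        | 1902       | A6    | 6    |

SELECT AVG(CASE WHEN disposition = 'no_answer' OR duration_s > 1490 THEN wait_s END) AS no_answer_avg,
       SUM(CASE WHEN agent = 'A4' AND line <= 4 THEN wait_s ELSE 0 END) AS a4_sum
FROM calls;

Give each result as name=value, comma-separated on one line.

no_answer_avg=296.6666666667, a4_sum=401

[no_answer_avg: disposition = 'no_answer' OR duration_s > 1490]
call_id=700: ✓ → 173
call_id=701: ✓ → 491
call_id=702: ✓ → 401
call_id=703: ✓ → 208
call_id=704: ✓ → 138
call_id=705: ✓ → 31
call_id=706: ✗
call_id=707: ✗
call_id=708: ✓ → 314
call_id=709: ✗
call_id=710: ✓ → 538
call_id=711: ✓ → 376
no_answer_avg = (173 + 491 + 401 + 208 + 138 + 31 + 314 + 538 + 376) / 9 = 296.6666666667
—
[a4_sum: agent = 'A4' AND line <= 4]
call_id=700: ✗
call_id=701: ✗
call_id=702: ✓ → 401
call_id=703: ✗
call_id=704: ✗
call_id=705: ✗
call_id=706: ✗
call_id=707: ✗
call_id=708: ✗
call_id=709: ✗
call_id=710: ✗
call_id=711: ✗
a4_sum = 401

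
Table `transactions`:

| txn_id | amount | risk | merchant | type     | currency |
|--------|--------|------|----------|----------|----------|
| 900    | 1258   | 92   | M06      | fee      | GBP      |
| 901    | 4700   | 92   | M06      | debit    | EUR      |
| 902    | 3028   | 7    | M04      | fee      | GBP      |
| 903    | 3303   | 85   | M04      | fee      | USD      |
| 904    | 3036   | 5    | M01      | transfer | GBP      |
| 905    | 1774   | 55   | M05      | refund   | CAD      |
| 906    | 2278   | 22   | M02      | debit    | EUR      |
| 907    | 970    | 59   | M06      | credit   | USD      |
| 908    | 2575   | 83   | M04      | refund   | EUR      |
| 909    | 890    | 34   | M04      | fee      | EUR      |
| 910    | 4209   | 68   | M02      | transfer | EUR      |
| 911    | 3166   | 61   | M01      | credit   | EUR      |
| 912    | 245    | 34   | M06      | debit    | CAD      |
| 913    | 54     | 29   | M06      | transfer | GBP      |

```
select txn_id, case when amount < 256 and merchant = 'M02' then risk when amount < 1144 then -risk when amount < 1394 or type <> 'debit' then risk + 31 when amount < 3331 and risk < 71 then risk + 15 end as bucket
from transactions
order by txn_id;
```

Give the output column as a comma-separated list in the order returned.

txn_id=900: amount < 1394 or type <> 'debit' → 123
txn_id=901: (no match → NULL) → NULL
txn_id=902: amount < 1394 or type <> 'debit' → 38
txn_id=903: amount < 1394 or type <> 'debit' → 116
txn_id=904: amount < 1394 or type <> 'debit' → 36
txn_id=905: amount < 1394 or type <> 'debit' → 86
txn_id=906: amount < 3331 and risk < 71 → 37
txn_id=907: amount < 1144 → -59
txn_id=908: amount < 1394 or type <> 'debit' → 114
txn_id=909: amount < 1144 → -34
txn_id=910: amount < 1394 or type <> 'debit' → 99
txn_id=911: amount < 1394 or type <> 'debit' → 92
txn_id=912: amount < 1144 → -34
txn_id=913: amount < 1144 → -29

123, NULL, 38, 116, 36, 86, 37, -59, 114, -34, 99, 92, -34, -29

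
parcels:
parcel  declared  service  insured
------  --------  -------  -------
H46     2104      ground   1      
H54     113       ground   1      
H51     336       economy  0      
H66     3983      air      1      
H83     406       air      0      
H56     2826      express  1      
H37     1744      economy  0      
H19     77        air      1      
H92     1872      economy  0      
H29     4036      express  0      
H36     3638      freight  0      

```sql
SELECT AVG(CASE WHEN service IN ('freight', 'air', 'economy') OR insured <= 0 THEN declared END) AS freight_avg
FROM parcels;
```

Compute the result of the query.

2011.5

parcel=H46: ✗
parcel=H54: ✗
parcel=H51: ✓ → 336
parcel=H66: ✓ → 3983
parcel=H83: ✓ → 406
parcel=H56: ✗
parcel=H37: ✓ → 1744
parcel=H19: ✓ → 77
parcel=H92: ✓ → 1872
parcel=H29: ✓ → 4036
parcel=H36: ✓ → 3638
freight_avg = (336 + 3983 + 406 + 1744 + 77 + 1872 + 4036 + 3638) / 8 = 2011.5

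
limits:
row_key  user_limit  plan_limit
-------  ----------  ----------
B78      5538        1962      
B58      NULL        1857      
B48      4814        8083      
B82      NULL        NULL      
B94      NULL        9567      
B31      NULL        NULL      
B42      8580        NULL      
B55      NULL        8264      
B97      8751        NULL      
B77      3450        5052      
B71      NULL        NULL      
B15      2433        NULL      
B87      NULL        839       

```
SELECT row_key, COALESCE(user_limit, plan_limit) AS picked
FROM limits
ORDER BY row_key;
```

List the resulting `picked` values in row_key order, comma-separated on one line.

2433, NULL, 8580, 4814, 8264, 1857, NULL, 3450, 5538, NULL, 839, 9567, 8751

row_key=B15: user_limit=2433 → 2433
row_key=B31: user_limit=NULL, plan_limit=NULL (all NULL) → NULL
row_key=B42: user_limit=8580 → 8580
row_key=B48: user_limit=4814 → 4814
row_key=B55: user_limit=NULL, plan_limit=8264 → 8264
row_key=B58: user_limit=NULL, plan_limit=1857 → 1857
row_key=B71: user_limit=NULL, plan_limit=NULL (all NULL) → NULL
row_key=B77: user_limit=3450 → 3450
row_key=B78: user_limit=5538 → 5538
row_key=B82: user_limit=NULL, plan_limit=NULL (all NULL) → NULL
row_key=B87: user_limit=NULL, plan_limit=839 → 839
row_key=B94: user_limit=NULL, plan_limit=9567 → 9567
row_key=B97: user_limit=8751 → 8751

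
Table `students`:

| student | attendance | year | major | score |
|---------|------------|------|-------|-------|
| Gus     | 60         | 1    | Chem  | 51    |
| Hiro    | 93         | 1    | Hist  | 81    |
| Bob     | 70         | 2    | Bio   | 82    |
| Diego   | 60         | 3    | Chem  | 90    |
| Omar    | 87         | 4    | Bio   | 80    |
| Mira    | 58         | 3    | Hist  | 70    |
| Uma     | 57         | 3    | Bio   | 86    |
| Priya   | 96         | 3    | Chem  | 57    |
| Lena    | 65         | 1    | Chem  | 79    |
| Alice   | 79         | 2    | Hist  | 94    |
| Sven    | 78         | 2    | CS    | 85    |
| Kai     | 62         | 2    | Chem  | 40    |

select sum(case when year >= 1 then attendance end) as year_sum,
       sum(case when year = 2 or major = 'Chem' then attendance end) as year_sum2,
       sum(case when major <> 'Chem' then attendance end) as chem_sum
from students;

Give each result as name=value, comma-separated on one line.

[year_sum: year >= 1]
student=Gus: ✓ → 60
student=Hiro: ✓ → 93
student=Bob: ✓ → 70
student=Diego: ✓ → 60
student=Omar: ✓ → 87
student=Mira: ✓ → 58
student=Uma: ✓ → 57
student=Priya: ✓ → 96
student=Lena: ✓ → 65
student=Alice: ✓ → 79
student=Sven: ✓ → 78
student=Kai: ✓ → 62
year_sum = 60 + 93 + 70 + 60 + 87 + 58 + 57 + 96 + 65 + 79 + 78 + 62 = 865
—
[year_sum2: year = 2 or major = 'Chem']
student=Gus: ✓ → 60
student=Hiro: ✗
student=Bob: ✓ → 70
student=Diego: ✓ → 60
student=Omar: ✗
student=Mira: ✗
student=Uma: ✗
student=Priya: ✓ → 96
student=Lena: ✓ → 65
student=Alice: ✓ → 79
student=Sven: ✓ → 78
student=Kai: ✓ → 62
year_sum2 = 60 + 70 + 60 + 96 + 65 + 79 + 78 + 62 = 570
—
[chem_sum: major <> 'Chem']
student=Gus: ✗
student=Hiro: ✓ → 93
student=Bob: ✓ → 70
student=Diego: ✗
student=Omar: ✓ → 87
student=Mira: ✓ → 58
student=Uma: ✓ → 57
student=Priya: ✗
student=Lena: ✗
student=Alice: ✓ → 79
student=Sven: ✓ → 78
student=Kai: ✗
chem_sum = 93 + 70 + 87 + 58 + 57 + 79 + 78 = 522

year_sum=865, year_sum2=570, chem_sum=522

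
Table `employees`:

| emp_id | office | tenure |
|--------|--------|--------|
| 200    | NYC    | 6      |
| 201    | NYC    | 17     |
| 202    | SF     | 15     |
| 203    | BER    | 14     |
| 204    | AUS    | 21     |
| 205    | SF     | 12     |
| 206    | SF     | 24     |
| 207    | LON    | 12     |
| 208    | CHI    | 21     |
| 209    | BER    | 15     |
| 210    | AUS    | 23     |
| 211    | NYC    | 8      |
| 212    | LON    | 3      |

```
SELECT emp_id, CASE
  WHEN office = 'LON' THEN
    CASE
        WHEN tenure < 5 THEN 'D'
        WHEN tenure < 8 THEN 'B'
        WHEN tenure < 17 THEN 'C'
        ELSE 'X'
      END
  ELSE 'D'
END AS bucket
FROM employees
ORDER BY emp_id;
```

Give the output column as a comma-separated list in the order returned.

emp_id=200: office='NYC' → outer ELSE → D
emp_id=201: office='NYC' → outer ELSE → D
emp_id=202: office='SF' → outer ELSE → D
emp_id=203: office='BER' → outer ELSE → D
emp_id=204: office='AUS' → outer ELSE → D
emp_id=205: office='SF' → outer ELSE → D
emp_id=206: office='SF' → outer ELSE → D
emp_id=207: office='LON' → inner[tenure < 17] → C
emp_id=208: office='CHI' → outer ELSE → D
emp_id=209: office='BER' → outer ELSE → D
emp_id=210: office='AUS' → outer ELSE → D
emp_id=211: office='NYC' → outer ELSE → D
emp_id=212: office='LON' → inner[tenure < 5] → D

D, D, D, D, D, D, D, C, D, D, D, D, D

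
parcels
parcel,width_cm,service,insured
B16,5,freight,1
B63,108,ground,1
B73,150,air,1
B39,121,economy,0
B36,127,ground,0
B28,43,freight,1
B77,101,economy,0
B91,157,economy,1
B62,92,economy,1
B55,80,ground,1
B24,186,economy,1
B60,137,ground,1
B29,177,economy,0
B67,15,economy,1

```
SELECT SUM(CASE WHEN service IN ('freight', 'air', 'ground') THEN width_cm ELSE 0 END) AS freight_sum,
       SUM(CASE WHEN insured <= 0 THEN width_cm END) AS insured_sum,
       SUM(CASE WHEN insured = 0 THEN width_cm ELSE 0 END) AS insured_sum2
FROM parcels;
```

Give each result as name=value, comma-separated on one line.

[freight_sum: service IN ('freight', 'air', 'ground')]
parcel=B16: ✓ → 5
parcel=B63: ✓ → 108
parcel=B73: ✓ → 150
parcel=B39: ✗
parcel=B36: ✓ → 127
parcel=B28: ✓ → 43
parcel=B77: ✗
parcel=B91: ✗
parcel=B62: ✗
parcel=B55: ✓ → 80
parcel=B24: ✗
parcel=B60: ✓ → 137
parcel=B29: ✗
parcel=B67: ✗
freight_sum = 5 + 108 + 150 + 127 + 43 + 80 + 137 = 650
—
[insured_sum: insured <= 0]
parcel=B16: ✗
parcel=B63: ✗
parcel=B73: ✗
parcel=B39: ✓ → 121
parcel=B36: ✓ → 127
parcel=B28: ✗
parcel=B77: ✓ → 101
parcel=B91: ✗
parcel=B62: ✗
parcel=B55: ✗
parcel=B24: ✗
parcel=B60: ✗
parcel=B29: ✓ → 177
parcel=B67: ✗
insured_sum = 121 + 127 + 101 + 177 = 526
—
[insured_sum2: insured = 0]
parcel=B16: ✗
parcel=B63: ✗
parcel=B73: ✗
parcel=B39: ✓ → 121
parcel=B36: ✓ → 127
parcel=B28: ✗
parcel=B77: ✓ → 101
parcel=B91: ✗
parcel=B62: ✗
parcel=B55: ✗
parcel=B24: ✗
parcel=B60: ✗
parcel=B29: ✓ → 177
parcel=B67: ✗
insured_sum2 = 121 + 127 + 101 + 177 = 526

freight_sum=650, insured_sum=526, insured_sum2=526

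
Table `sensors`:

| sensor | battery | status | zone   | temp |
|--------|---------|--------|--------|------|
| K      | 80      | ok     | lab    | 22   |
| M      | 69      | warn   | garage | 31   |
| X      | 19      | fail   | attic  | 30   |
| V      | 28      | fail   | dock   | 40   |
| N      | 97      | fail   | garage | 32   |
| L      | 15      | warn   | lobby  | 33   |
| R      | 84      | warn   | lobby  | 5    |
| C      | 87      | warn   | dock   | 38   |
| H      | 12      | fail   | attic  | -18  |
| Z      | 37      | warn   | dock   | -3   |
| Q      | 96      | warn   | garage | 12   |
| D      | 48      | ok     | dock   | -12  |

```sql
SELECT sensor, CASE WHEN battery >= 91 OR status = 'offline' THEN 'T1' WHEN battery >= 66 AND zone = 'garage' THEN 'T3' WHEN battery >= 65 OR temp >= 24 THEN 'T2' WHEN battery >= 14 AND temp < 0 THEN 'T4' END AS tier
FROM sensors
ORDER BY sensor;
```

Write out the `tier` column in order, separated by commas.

T2, T4, NULL, T2, T2, T3, T1, T1, T2, T2, T2, T4

sensor=C: battery >= 65 OR temp >= 24 → T2
sensor=D: battery >= 14 AND temp < 0 → T4
sensor=H: (no match → NULL) → NULL
sensor=K: battery >= 65 OR temp >= 24 → T2
sensor=L: battery >= 65 OR temp >= 24 → T2
sensor=M: battery >= 66 AND zone = 'garage' → T3
sensor=N: battery >= 91 OR status = 'offline' → T1
sensor=Q: battery >= 91 OR status = 'offline' → T1
sensor=R: battery >= 65 OR temp >= 24 → T2
sensor=V: battery >= 65 OR temp >= 24 → T2
sensor=X: battery >= 65 OR temp >= 24 → T2
sensor=Z: battery >= 14 AND temp < 0 → T4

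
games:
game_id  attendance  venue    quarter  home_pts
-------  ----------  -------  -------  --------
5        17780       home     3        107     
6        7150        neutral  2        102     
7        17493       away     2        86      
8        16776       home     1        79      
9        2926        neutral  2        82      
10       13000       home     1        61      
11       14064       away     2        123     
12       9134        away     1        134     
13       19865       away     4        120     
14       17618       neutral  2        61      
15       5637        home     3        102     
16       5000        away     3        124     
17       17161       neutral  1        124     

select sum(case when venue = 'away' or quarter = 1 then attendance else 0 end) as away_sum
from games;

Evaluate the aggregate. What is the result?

112493

game_id=5: ✗
game_id=6: ✗
game_id=7: ✓ → 17493
game_id=8: ✓ → 16776
game_id=9: ✗
game_id=10: ✓ → 13000
game_id=11: ✓ → 14064
game_id=12: ✓ → 9134
game_id=13: ✓ → 19865
game_id=14: ✗
game_id=15: ✗
game_id=16: ✓ → 5000
game_id=17: ✓ → 17161
away_sum = 17493 + 16776 + 13000 + 14064 + 9134 + 19865 + 5000 + 17161 = 112493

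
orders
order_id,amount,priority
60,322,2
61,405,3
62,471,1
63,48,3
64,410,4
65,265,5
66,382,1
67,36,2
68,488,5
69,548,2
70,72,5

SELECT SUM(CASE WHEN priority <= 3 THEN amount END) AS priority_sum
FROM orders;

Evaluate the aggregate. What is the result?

order_id=60: ✓ → 322
order_id=61: ✓ → 405
order_id=62: ✓ → 471
order_id=63: ✓ → 48
order_id=64: ✗
order_id=65: ✗
order_id=66: ✓ → 382
order_id=67: ✓ → 36
order_id=68: ✗
order_id=69: ✓ → 548
order_id=70: ✗
priority_sum = 322 + 405 + 471 + 48 + 382 + 36 + 548 = 2212

2212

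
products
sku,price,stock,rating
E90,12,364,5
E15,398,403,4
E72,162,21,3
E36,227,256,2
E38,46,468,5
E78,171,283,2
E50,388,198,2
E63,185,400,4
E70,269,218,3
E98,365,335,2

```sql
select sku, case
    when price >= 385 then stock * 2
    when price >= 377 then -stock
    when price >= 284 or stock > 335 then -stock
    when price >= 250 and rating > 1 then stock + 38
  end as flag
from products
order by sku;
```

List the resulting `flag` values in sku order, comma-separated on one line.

806, NULL, -468, 396, -400, 256, NULL, NULL, -364, -335

sku=E15: price >= 385 → 806
sku=E36: (no match → NULL) → NULL
sku=E38: price >= 284 or stock > 335 → -468
sku=E50: price >= 385 → 396
sku=E63: price >= 284 or stock > 335 → -400
sku=E70: price >= 250 and rating > 1 → 256
sku=E72: (no match → NULL) → NULL
sku=E78: (no match → NULL) → NULL
sku=E90: price >= 284 or stock > 335 → -364
sku=E98: price >= 284 or stock > 335 → -335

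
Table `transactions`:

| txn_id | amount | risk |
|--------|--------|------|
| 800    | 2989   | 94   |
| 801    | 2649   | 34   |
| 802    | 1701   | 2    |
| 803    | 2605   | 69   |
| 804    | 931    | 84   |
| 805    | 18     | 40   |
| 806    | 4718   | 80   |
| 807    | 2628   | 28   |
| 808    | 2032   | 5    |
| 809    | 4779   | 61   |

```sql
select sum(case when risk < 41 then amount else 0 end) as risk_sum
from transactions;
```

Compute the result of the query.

txn_id=800: ✗
txn_id=801: ✓ → 2649
txn_id=802: ✓ → 1701
txn_id=803: ✗
txn_id=804: ✗
txn_id=805: ✓ → 18
txn_id=806: ✗
txn_id=807: ✓ → 2628
txn_id=808: ✓ → 2032
txn_id=809: ✗
risk_sum = 2649 + 1701 + 18 + 2628 + 2032 = 9028

9028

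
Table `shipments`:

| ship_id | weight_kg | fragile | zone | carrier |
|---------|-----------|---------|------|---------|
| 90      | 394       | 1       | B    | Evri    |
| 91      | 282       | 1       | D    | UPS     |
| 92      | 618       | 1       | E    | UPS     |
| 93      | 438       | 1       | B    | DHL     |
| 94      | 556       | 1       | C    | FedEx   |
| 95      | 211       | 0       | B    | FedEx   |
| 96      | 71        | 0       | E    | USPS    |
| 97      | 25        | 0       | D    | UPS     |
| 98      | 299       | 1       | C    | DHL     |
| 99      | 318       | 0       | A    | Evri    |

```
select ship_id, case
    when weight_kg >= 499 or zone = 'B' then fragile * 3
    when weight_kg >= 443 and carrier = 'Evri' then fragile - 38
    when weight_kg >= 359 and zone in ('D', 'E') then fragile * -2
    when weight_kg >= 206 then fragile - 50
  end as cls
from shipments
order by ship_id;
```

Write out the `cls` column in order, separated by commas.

3, -49, 3, 3, 3, 0, NULL, NULL, -49, -50

ship_id=90: weight_kg >= 499 or zone = 'B' → 3
ship_id=91: weight_kg >= 206 → -49
ship_id=92: weight_kg >= 499 or zone = 'B' → 3
ship_id=93: weight_kg >= 499 or zone = 'B' → 3
ship_id=94: weight_kg >= 499 or zone = 'B' → 3
ship_id=95: weight_kg >= 499 or zone = 'B' → 0
ship_id=96: (no match → NULL) → NULL
ship_id=97: (no match → NULL) → NULL
ship_id=98: weight_kg >= 206 → -49
ship_id=99: weight_kg >= 206 → -50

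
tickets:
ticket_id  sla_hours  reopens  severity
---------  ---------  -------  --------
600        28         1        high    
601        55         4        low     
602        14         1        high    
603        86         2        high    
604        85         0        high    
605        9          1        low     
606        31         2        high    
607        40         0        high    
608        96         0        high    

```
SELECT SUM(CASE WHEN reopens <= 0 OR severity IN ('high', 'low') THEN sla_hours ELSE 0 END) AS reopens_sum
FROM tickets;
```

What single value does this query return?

444

ticket_id=600: ✓ → 28
ticket_id=601: ✓ → 55
ticket_id=602: ✓ → 14
ticket_id=603: ✓ → 86
ticket_id=604: ✓ → 85
ticket_id=605: ✓ → 9
ticket_id=606: ✓ → 31
ticket_id=607: ✓ → 40
ticket_id=608: ✓ → 96
reopens_sum = 28 + 55 + 14 + 86 + 85 + 9 + 31 + 40 + 96 = 444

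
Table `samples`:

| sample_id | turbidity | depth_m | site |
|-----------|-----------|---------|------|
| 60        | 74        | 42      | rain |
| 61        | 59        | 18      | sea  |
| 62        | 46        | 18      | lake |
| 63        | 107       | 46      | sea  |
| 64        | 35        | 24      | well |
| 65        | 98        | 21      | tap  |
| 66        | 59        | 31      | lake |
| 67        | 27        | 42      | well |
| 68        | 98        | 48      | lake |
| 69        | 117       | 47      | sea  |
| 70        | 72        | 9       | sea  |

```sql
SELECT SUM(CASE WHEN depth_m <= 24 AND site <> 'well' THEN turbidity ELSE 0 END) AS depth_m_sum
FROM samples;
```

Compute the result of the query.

275

sample_id=60: ✗
sample_id=61: ✓ → 59
sample_id=62: ✓ → 46
sample_id=63: ✗
sample_id=64: ✗
sample_id=65: ✓ → 98
sample_id=66: ✗
sample_id=67: ✗
sample_id=68: ✗
sample_id=69: ✗
sample_id=70: ✓ → 72
depth_m_sum = 59 + 46 + 98 + 72 = 275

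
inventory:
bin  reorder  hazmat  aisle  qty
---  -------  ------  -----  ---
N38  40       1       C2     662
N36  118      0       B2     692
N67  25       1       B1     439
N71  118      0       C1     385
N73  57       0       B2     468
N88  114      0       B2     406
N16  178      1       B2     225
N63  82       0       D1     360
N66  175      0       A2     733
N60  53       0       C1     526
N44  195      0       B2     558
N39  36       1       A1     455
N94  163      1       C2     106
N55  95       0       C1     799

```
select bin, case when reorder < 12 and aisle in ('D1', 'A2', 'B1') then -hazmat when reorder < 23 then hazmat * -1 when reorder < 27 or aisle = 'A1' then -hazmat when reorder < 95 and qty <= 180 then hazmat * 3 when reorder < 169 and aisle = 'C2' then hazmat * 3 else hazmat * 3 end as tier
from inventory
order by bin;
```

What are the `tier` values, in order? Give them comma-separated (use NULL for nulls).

3, 0, 3, -1, 0, 0, 0, 0, 0, -1, 0, 0, 0, 3

bin=N16: ELSE → 3
bin=N36: ELSE → 0
bin=N38: reorder < 169 and aisle = 'C2' → 3
bin=N39: reorder < 27 or aisle = 'A1' → -1
bin=N44: ELSE → 0
bin=N55: ELSE → 0
bin=N60: ELSE → 0
bin=N63: ELSE → 0
bin=N66: ELSE → 0
bin=N67: reorder < 27 or aisle = 'A1' → -1
bin=N71: ELSE → 0
bin=N73: ELSE → 0
bin=N88: ELSE → 0
bin=N94: reorder < 169 and aisle = 'C2' → 3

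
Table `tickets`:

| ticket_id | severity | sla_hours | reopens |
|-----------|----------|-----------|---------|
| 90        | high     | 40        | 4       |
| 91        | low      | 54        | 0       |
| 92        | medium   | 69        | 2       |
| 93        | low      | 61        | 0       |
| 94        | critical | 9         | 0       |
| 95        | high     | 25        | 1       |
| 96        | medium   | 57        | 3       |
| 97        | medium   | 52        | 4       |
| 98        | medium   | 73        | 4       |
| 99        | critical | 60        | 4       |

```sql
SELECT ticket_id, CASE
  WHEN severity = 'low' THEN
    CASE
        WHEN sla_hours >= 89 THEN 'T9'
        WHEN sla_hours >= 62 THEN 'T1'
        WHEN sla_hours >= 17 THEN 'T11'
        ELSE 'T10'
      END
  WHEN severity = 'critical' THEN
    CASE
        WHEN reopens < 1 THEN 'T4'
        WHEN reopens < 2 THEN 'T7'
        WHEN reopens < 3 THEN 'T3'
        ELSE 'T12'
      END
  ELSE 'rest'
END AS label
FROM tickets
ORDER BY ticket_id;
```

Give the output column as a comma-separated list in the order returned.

rest, T11, rest, T11, T4, rest, rest, rest, rest, T12

ticket_id=90: severity='high' → outer ELSE → rest
ticket_id=91: severity='low' → inner[sla_hours >= 17] → T11
ticket_id=92: severity='medium' → outer ELSE → rest
ticket_id=93: severity='low' → inner[sla_hours >= 17] → T11
ticket_id=94: severity='critical' → inner[reopens < 1] → T4
ticket_id=95: severity='high' → outer ELSE → rest
ticket_id=96: severity='medium' → outer ELSE → rest
ticket_id=97: severity='medium' → outer ELSE → rest
ticket_id=98: severity='medium' → outer ELSE → rest
ticket_id=99: severity='critical' → inner[ELSE] → T12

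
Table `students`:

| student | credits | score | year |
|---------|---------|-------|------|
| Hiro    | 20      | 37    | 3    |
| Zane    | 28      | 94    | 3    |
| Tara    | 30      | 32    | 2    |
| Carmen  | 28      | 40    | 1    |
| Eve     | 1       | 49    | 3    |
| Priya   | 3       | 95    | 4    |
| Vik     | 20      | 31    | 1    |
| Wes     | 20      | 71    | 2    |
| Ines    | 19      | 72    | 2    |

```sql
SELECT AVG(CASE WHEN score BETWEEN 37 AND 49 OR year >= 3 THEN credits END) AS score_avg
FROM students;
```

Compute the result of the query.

16

student=Hiro: ✓ → 20
student=Zane: ✓ → 28
student=Tara: ✗
student=Carmen: ✓ → 28
student=Eve: ✓ → 1
student=Priya: ✓ → 3
student=Vik: ✗
student=Wes: ✗
student=Ines: ✗
score_avg = (20 + 28 + 28 + 1 + 3) / 5 = 16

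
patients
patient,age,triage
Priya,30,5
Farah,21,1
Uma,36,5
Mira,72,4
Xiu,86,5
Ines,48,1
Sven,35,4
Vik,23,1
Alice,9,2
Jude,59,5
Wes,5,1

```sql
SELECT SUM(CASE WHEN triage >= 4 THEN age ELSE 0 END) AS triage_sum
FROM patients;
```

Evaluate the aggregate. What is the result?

patient=Priya: ✓ → 30
patient=Farah: ✗
patient=Uma: ✓ → 36
patient=Mira: ✓ → 72
patient=Xiu: ✓ → 86
patient=Ines: ✗
patient=Sven: ✓ → 35
patient=Vik: ✗
patient=Alice: ✗
patient=Jude: ✓ → 59
patient=Wes: ✗
triage_sum = 30 + 36 + 72 + 86 + 35 + 59 = 318

318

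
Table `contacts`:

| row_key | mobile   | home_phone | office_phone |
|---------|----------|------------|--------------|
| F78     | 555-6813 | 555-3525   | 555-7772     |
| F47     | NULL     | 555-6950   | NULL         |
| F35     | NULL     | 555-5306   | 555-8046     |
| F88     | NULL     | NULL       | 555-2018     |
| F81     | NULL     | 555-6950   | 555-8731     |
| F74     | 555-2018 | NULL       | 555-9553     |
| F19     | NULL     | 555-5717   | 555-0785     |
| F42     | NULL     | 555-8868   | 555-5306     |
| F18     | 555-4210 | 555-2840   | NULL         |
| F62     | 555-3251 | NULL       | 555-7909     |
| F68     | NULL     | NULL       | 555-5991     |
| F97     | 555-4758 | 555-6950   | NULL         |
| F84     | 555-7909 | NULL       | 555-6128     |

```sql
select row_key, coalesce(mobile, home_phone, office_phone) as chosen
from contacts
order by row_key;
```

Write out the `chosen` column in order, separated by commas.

row_key=F18: mobile=555-4210 → 555-4210
row_key=F19: mobile=NULL, home_phone=555-5717 → 555-5717
row_key=F35: mobile=NULL, home_phone=555-5306 → 555-5306
row_key=F42: mobile=NULL, home_phone=555-8868 → 555-8868
row_key=F47: mobile=NULL, home_phone=555-6950 → 555-6950
row_key=F62: mobile=555-3251 → 555-3251
row_key=F68: mobile=NULL, home_phone=NULL, office_phone=555-5991 → 555-5991
row_key=F74: mobile=555-2018 → 555-2018
row_key=F78: mobile=555-6813 → 555-6813
row_key=F81: mobile=NULL, home_phone=555-6950 → 555-6950
row_key=F84: mobile=555-7909 → 555-7909
row_key=F88: mobile=NULL, home_phone=NULL, office_phone=555-2018 → 555-2018
row_key=F97: mobile=555-4758 → 555-4758

555-4210, 555-5717, 555-5306, 555-8868, 555-6950, 555-3251, 555-5991, 555-2018, 555-6813, 555-6950, 555-7909, 555-2018, 555-4758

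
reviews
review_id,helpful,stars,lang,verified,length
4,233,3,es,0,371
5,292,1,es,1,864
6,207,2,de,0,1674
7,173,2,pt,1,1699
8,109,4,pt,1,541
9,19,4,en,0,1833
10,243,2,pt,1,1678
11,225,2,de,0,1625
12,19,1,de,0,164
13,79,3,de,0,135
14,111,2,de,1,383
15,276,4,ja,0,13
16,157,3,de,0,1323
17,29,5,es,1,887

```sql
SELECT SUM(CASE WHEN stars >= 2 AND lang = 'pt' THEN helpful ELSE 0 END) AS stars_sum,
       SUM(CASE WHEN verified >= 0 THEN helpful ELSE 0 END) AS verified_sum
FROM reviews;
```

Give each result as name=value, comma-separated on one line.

[stars_sum: stars >= 2 AND lang = 'pt']
review_id=4: ✗
review_id=5: ✗
review_id=6: ✗
review_id=7: ✓ → 173
review_id=8: ✓ → 109
review_id=9: ✗
review_id=10: ✓ → 243
review_id=11: ✗
review_id=12: ✗
review_id=13: ✗
review_id=14: ✗
review_id=15: ✗
review_id=16: ✗
review_id=17: ✗
stars_sum = 173 + 109 + 243 = 525
—
[verified_sum: verified >= 0]
review_id=4: ✓ → 233
review_id=5: ✓ → 292
review_id=6: ✓ → 207
review_id=7: ✓ → 173
review_id=8: ✓ → 109
review_id=9: ✓ → 19
review_id=10: ✓ → 243
review_id=11: ✓ → 225
review_id=12: ✓ → 19
review_id=13: ✓ → 79
review_id=14: ✓ → 111
review_id=15: ✓ → 276
review_id=16: ✓ → 157
review_id=17: ✓ → 29
verified_sum = 233 + 292 + 207 + 173 + 109 + 19 + 243 + 225 + 19 + 79 + 111 + 276 + 157 + 29 = 2172

stars_sum=525, verified_sum=2172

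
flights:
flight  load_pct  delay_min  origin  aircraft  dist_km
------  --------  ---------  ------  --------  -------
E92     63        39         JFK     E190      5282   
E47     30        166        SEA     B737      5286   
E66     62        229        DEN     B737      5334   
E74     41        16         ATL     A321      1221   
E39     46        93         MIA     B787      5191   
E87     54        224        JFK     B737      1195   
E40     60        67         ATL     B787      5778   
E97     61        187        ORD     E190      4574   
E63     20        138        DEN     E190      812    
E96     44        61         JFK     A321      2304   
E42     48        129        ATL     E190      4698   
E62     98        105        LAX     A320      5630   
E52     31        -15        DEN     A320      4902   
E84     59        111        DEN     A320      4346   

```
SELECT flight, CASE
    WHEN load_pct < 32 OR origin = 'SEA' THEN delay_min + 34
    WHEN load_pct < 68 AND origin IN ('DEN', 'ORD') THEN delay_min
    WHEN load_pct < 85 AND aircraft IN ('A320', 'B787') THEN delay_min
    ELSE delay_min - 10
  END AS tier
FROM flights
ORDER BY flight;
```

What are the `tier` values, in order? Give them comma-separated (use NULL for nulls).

flight=E39: load_pct < 85 AND aircraft IN ('A320', 'B787') → 93
flight=E40: load_pct < 85 AND aircraft IN ('A320', 'B787') → 67
flight=E42: ELSE → 119
flight=E47: load_pct < 32 OR origin = 'SEA' → 200
flight=E52: load_pct < 32 OR origin = 'SEA' → 19
flight=E62: ELSE → 95
flight=E63: load_pct < 32 OR origin = 'SEA' → 172
flight=E66: load_pct < 68 AND origin IN ('DEN', 'ORD') → 229
flight=E74: ELSE → 6
flight=E84: load_pct < 68 AND origin IN ('DEN', 'ORD') → 111
flight=E87: ELSE → 214
flight=E92: ELSE → 29
flight=E96: ELSE → 51
flight=E97: load_pct < 68 AND origin IN ('DEN', 'ORD') → 187

93, 67, 119, 200, 19, 95, 172, 229, 6, 111, 214, 29, 51, 187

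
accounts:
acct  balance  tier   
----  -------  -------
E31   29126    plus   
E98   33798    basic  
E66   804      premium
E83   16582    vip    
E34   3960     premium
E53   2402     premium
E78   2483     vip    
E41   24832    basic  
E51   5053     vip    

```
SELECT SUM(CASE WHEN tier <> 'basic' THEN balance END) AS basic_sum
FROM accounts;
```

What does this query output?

60410

acct=E31: ✓ → 29126
acct=E98: ✗
acct=E66: ✓ → 804
acct=E83: ✓ → 16582
acct=E34: ✓ → 3960
acct=E53: ✓ → 2402
acct=E78: ✓ → 2483
acct=E41: ✗
acct=E51: ✓ → 5053
basic_sum = 29126 + 804 + 16582 + 3960 + 2402 + 2483 + 5053 = 60410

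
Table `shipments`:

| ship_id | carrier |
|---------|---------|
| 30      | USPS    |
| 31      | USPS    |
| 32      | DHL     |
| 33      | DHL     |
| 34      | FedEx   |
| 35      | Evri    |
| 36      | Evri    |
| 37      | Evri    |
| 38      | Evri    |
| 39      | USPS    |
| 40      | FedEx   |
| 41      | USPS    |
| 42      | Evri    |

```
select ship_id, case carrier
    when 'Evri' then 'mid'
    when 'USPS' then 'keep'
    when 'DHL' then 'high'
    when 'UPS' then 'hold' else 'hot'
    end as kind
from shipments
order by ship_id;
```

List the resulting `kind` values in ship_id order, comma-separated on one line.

ship_id=30: carrier='USPS' → keep
ship_id=31: carrier='USPS' → keep
ship_id=32: carrier='DHL' → high
ship_id=33: carrier='DHL' → high
ship_id=34: ELSE → hot
ship_id=35: carrier='Evri' → mid
ship_id=36: carrier='Evri' → mid
ship_id=37: carrier='Evri' → mid
ship_id=38: carrier='Evri' → mid
ship_id=39: carrier='USPS' → keep
ship_id=40: ELSE → hot
ship_id=41: carrier='USPS' → keep
ship_id=42: carrier='Evri' → mid

keep, keep, high, high, hot, mid, mid, mid, mid, keep, hot, keep, mid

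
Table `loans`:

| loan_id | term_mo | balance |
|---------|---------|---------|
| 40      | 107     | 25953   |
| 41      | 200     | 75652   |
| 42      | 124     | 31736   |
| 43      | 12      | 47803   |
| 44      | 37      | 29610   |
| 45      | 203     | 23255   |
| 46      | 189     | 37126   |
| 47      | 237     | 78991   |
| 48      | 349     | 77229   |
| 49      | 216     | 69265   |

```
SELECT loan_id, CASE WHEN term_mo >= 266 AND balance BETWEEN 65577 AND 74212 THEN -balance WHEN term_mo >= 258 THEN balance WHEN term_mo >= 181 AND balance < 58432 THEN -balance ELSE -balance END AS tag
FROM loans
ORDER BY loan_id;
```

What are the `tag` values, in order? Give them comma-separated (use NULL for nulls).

loan_id=40: ELSE → -25953
loan_id=41: ELSE → -75652
loan_id=42: ELSE → -31736
loan_id=43: ELSE → -47803
loan_id=44: ELSE → -29610
loan_id=45: term_mo >= 181 AND balance < 58432 → -23255
loan_id=46: term_mo >= 181 AND balance < 58432 → -37126
loan_id=47: ELSE → -78991
loan_id=48: term_mo >= 258 → 77229
loan_id=49: ELSE → -69265

-25953, -75652, -31736, -47803, -29610, -23255, -37126, -78991, 77229, -69265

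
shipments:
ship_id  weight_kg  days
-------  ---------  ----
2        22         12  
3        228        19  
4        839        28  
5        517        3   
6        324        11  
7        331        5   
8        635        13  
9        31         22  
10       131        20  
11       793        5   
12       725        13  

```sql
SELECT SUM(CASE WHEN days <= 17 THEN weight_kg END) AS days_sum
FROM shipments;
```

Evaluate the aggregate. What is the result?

ship_id=2: ✓ → 22
ship_id=3: ✗
ship_id=4: ✗
ship_id=5: ✓ → 517
ship_id=6: ✓ → 324
ship_id=7: ✓ → 331
ship_id=8: ✓ → 635
ship_id=9: ✗
ship_id=10: ✗
ship_id=11: ✓ → 793
ship_id=12: ✓ → 725
days_sum = 22 + 517 + 324 + 331 + 635 + 793 + 725 = 3347

3347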